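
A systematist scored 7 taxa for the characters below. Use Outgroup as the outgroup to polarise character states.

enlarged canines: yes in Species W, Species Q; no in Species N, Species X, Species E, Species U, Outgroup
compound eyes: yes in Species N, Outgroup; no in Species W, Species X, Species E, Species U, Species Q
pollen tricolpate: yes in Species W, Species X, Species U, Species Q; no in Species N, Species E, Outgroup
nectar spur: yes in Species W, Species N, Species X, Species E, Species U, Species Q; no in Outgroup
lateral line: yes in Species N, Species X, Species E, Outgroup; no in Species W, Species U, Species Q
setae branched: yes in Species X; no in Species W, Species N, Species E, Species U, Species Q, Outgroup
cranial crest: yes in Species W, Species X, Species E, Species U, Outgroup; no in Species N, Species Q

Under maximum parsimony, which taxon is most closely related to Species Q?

Character polarity is set by the outgroup: the derived state is whichever differs from the outgroup's state, so for compound eyes, lateral line, cranial crest the derived state is 'no', and for the remaining characters it is 'yes'.
Only Species Q and Species W show the derived state 'yes' for enlarged canines, supporting them as a clade.
Only Species E, Species Q, Species U, Species W, and Species X show the derived state 'no' for compound eyes, supporting them as a clade.
pollen tricolpate: derived state 'yes' in Species Q, Species U, Species W, and Species X only — synapomorphy for {Species Q, Species U, Species W, Species X}.
All ingroup taxa share the derived state 'yes' for nectar spur; it defines the ingroup but does not resolve relationships within it.
lateral line (derived state 'no') is shared by Species Q, Species U, and Species W — a synapomorphy uniting that clade.
setae branched (derived state 'yes') is unique to Species X (autapomorphy; uninformative for grouping).
cranial crest (state 'no') occurs in Species N and Species Q but conflicts with the nesting implied by the other characters — most parsimoniously interpreted as homoplasy.
Most parsimonious ingroup topology: ((((Species U,(Species Q,Species W)),Species X),Species E),Species N).
Species Q and Species W form a cherry on this tree, so they are sister taxa.

Species W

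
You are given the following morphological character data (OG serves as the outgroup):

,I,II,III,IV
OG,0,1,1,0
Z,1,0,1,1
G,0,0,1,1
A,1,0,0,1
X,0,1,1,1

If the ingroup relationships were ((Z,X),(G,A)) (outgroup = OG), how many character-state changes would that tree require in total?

Map each character onto ((Z,X),(G,A)) (rooted by OG) and count the minimum state changes it requires (Fitch parsimony):
I: 2; II: 2; III: 1; IV: 1.
Total tree length = 6.

6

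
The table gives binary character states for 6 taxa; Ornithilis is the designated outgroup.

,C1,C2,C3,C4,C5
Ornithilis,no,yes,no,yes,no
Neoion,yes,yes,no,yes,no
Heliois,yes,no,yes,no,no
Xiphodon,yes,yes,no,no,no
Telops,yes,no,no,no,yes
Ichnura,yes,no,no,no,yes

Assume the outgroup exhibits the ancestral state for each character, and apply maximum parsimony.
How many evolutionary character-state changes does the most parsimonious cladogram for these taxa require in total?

Character polarity is set by the outgroup: the derived state is whichever differs from the outgroup's state, so for C2, C4 the derived state is 'no', and for the remaining characters it is 'yes'.
C1 (derived state 'yes') is shared by all ingroup taxa — unites the whole ingroup.
Only Heliois, Ichnura, and Telops show the derived state 'no' for C2, supporting them as a clade.
C3: derived state 'yes' in Heliois only — an autapomorphy, so it tells us nothing about relationships among taxa.
Only Heliois, Ichnura, Telops, and Xiphodon show the derived state 'no' for C4, supporting them as a clade.
C5: derived state 'yes' in Ichnura and Telops only — synapomorphy for {Ichnura, Telops}.
Most parsimonious ingroup topology: (Neoion,((Heliois,(Telops,Ichnura)),Xiphodon)).
Changes per character on this tree: C1: 1; C2: 1; C3: 1; C4: 1; C5: 1.
Total = 5.

5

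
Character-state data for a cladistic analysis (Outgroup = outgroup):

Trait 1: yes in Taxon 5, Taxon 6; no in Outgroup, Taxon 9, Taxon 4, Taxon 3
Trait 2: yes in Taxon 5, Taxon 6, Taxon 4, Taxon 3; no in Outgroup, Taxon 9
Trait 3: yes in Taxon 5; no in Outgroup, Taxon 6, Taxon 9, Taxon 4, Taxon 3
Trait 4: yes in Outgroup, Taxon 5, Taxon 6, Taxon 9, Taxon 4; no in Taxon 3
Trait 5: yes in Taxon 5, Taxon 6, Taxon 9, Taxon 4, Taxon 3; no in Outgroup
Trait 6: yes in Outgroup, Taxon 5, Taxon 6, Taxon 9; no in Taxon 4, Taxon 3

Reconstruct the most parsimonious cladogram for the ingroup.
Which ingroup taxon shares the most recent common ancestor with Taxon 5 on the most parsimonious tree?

Character polarity is set by the outgroup: the derived state is whichever differs from the outgroup's state, so for Trait 4, Trait 6 the derived state is 'no', and for the remaining characters it is 'yes'.
Trait 1: derived state 'yes' in Taxon 5 and Taxon 6 only — synapomorphy for {Taxon 5, Taxon 6}.
Trait 2: derived state 'yes' in Taxon 3, Taxon 4, Taxon 5, and Taxon 6 only — synapomorphy for {Taxon 3, Taxon 4, Taxon 5, Taxon 6}.
Trait 3: derived state 'yes' in Taxon 5 only — an autapomorphy, so it tells us nothing about relationships among taxa.
Trait 4 (derived state 'no') is unique to Taxon 3 (autapomorphy; uninformative for grouping).
Trait 5 (derived state 'yes') is shared by all ingroup taxa — unites the whole ingroup.
Only Taxon 3 and Taxon 4 show the derived state 'no' for Trait 6, supporting them as a clade.
Most parsimonious ingroup topology: (((Taxon 5,Taxon 6),(Taxon 4,Taxon 3)),Taxon 9).
Taxon 5 and Taxon 6 form a cherry on this tree, so they are sister taxa.

Taxon 6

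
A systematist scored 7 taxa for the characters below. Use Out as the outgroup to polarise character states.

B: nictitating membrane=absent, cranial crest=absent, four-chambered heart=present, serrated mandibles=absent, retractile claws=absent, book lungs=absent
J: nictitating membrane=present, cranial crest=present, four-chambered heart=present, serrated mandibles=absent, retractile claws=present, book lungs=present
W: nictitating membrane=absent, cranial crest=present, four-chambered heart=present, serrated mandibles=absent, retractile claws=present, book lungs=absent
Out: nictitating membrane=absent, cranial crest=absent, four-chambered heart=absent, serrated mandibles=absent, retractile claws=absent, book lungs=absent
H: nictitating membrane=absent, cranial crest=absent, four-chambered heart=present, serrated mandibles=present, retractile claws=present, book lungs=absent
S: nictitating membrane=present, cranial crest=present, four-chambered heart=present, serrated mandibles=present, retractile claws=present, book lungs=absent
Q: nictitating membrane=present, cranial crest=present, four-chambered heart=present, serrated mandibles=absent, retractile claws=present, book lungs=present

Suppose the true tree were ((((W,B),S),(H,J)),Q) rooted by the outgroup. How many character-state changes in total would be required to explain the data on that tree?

13

Map each character onto ((((W,B),S),(H,J)),Q) (rooted by Out) and count the minimum state changes it requires (Fitch parsimony):
nictitating membrane: 3; cranial crest: 3; four-chambered heart: 1; serrated mandibles: 2; retractile claws: 2; book lungs: 2.
Total tree length = 13.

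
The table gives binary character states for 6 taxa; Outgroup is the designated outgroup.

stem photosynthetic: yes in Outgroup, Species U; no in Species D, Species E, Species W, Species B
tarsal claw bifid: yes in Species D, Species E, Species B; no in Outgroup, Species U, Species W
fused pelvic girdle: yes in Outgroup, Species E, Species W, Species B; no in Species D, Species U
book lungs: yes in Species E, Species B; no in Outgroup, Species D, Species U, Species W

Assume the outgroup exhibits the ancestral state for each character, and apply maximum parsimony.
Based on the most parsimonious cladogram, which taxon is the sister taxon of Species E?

Species B

Character polarity is set by the outgroup: the derived state is whichever differs from the outgroup's state, so for stem photosynthetic, fused pelvic girdle the derived state is 'no', and for the remaining characters it is 'yes'.
Only Species B, Species D, Species E, and Species W show the derived state 'no' for stem photosynthetic, supporting them as a clade.
Only Species B, Species D, and Species E show the derived state 'yes' for tarsal claw bifid, supporting them as a clade.
fused pelvic girdle (state 'no') occurs in Species D and Species U but conflicts with the nesting implied by the other characters — most parsimoniously interpreted as homoplasy.
Only Species B and Species E show the derived state 'yes' for book lungs, supporting them as a clade.
Most parsimonious ingroup topology: (((Species D,(Species E,Species B)),Species W),Species U).
Species E and Species B form a cherry on this tree, so they are sister taxa.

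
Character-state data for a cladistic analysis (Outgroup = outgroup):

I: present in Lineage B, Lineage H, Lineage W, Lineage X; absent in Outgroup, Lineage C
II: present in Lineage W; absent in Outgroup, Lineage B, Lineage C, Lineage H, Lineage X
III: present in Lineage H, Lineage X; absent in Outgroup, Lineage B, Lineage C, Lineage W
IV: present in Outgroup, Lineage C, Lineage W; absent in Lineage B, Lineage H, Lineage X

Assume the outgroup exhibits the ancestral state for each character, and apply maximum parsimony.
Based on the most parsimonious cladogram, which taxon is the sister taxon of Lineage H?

Lineage X

Character polarity is set by the outgroup: the derived state is whichever differs from the outgroup's state, so for IV the derived state is 'absent', and for the remaining characters it is 'present'.
Only Lineage B, Lineage H, Lineage W, and Lineage X show the derived state 'present' for I, supporting them as a clade.
II: derived state 'present' in Lineage W only — an autapomorphy, so it tells us nothing about relationships among taxa.
Only Lineage H and Lineage X show the derived state 'present' for III, supporting them as a clade.
IV (derived state 'absent') is shared by Lineage B, Lineage H, and Lineage X — a synapomorphy uniting that clade.
Most parsimonious ingroup topology: (((Lineage B,(Lineage H,Lineage X)),Lineage W),Lineage C).
Lineage H and Lineage X form a cherry on this tree, so they are sister taxa.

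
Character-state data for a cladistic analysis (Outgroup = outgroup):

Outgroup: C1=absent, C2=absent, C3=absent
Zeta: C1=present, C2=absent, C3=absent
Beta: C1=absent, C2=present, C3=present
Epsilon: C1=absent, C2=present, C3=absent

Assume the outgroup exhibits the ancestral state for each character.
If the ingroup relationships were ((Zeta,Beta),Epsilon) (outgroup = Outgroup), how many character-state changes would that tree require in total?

4

Map each character onto ((Zeta,Beta),Epsilon) (rooted by Outgroup) and count the minimum state changes it requires (Fitch parsimony):
C1: 1; C2: 2; C3: 1.
Total tree length = 4.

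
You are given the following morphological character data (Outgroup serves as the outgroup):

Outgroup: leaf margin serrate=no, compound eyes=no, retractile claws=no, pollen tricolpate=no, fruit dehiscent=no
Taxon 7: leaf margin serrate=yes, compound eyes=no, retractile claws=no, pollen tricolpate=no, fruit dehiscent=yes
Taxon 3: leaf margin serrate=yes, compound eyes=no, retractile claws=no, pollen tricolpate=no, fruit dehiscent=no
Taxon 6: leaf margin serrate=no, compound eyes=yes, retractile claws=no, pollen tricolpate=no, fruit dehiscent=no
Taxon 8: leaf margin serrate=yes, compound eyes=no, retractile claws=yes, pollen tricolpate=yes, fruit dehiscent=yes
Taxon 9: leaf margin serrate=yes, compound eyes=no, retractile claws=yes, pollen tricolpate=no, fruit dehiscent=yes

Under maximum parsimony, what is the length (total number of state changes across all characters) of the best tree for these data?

The outgroup has state 'no' for every character, so 'yes' is the derived state throughout.
leaf margin serrate (derived state 'yes') is shared by Taxon 3, Taxon 7, Taxon 8, and Taxon 9 — a synapomorphy uniting that clade.
compound eyes (derived state 'yes') is unique to Taxon 6 (autapomorphy; uninformative for grouping).
retractile claws: derived state 'yes' in Taxon 8 and Taxon 9 only — synapomorphy for {Taxon 8, Taxon 9}.
pollen tricolpate: derived state 'yes' in Taxon 8 only — an autapomorphy, so it tells us nothing about relationships among taxa.
Only Taxon 7, Taxon 8, and Taxon 9 show the derived state 'yes' for fruit dehiscent, supporting them as a clade.
Most parsimonious ingroup topology: (((Taxon 7,(Taxon 8,Taxon 9)),Taxon 3),Taxon 6).
Changes per character on this tree: leaf margin serrate: 1; compound eyes: 1; retractile claws: 1; pollen tricolpate: 1; fruit dehiscent: 1.
Total = 5.

5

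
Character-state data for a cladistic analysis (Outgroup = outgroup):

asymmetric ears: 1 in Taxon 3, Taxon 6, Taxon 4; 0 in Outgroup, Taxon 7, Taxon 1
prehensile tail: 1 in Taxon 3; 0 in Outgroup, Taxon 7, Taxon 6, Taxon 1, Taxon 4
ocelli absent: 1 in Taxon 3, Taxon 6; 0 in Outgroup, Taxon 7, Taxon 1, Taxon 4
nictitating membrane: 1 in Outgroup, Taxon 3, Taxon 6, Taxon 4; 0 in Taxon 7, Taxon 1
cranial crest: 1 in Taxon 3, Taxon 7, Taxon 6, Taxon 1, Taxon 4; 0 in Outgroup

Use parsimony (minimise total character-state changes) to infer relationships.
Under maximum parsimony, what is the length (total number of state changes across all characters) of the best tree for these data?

5

Character polarity is set by the outgroup: the derived state is whichever differs from the outgroup's state, so for nictitating membrane the derived state is '0', and for the remaining characters it is '1'.
asymmetric ears: derived state '1' in Taxon 3, Taxon 4, and Taxon 6 only — synapomorphy for {Taxon 3, Taxon 4, Taxon 6}.
prehensile tail (derived state '1') is unique to Taxon 3 (autapomorphy; uninformative for grouping).
Only Taxon 3 and Taxon 6 show the derived state '1' for ocelli absent, supporting them as a clade.
Only Taxon 1 and Taxon 7 show the derived state '0' for nictitating membrane, supporting them as a clade.
cranial crest (derived state '1') is shared by all ingroup taxa — unites the whole ingroup.
Most parsimonious ingroup topology: (((Taxon 3,Taxon 6),Taxon 4),(Taxon 7,Taxon 1)).
Changes per character on this tree: asymmetric ears: 1; prehensile tail: 1; ocelli absent: 1; nictitating membrane: 1; cranial crest: 1.
Total = 5.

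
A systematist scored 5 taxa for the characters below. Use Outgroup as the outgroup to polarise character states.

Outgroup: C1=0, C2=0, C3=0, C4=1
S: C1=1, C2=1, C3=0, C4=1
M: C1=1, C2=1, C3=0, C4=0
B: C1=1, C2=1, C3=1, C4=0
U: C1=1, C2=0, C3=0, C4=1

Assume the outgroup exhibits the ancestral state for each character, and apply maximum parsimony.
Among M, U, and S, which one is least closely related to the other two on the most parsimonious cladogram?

Character polarity is set by the outgroup: the derived state is whichever differs from the outgroup's state, so for C4 the derived state is '0', and for the remaining characters it is '1'.
All ingroup taxa share the derived state '1' for C1; it defines the ingroup but does not resolve relationships within it.
Only B, M, and S show the derived state '1' for C2, supporting them as a clade.
C3: derived state '1' in B only — an autapomorphy, so it tells us nothing about relationships among taxa.
C4: derived state '0' in B and M only — synapomorphy for {B, M}.
Most parsimonious ingroup topology: ((S,(M,B)),U).
M and S share a more recent common ancestor with each other than either does with U, so U is the least closely related of the three.

U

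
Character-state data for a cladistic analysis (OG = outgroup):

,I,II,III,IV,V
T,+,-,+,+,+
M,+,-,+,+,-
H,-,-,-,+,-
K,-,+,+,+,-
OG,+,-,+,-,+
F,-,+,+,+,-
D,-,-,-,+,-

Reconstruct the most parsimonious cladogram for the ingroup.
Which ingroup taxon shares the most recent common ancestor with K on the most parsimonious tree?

F

Character polarity is set by the outgroup: the derived state is whichever differs from the outgroup's state, so for I, III, V the derived state is '-', and for the remaining characters it is '+'.
I: derived state '-' in D, F, H, and K only — synapomorphy for {D, F, H, K}.
Only F and K show the derived state '+' for II, supporting them as a clade.
Only D and H show the derived state '-' for III, supporting them as a clade.
IV (derived state '+') is shared by all ingroup taxa — unites the whole ingroup.
V (derived state '-') is shared by D, F, H, K, and M — a synapomorphy uniting that clade.
Most parsimonious ingroup topology: ((M,((D,H),(K,F))),T).
K and F form a cherry on this tree, so they are sister taxa.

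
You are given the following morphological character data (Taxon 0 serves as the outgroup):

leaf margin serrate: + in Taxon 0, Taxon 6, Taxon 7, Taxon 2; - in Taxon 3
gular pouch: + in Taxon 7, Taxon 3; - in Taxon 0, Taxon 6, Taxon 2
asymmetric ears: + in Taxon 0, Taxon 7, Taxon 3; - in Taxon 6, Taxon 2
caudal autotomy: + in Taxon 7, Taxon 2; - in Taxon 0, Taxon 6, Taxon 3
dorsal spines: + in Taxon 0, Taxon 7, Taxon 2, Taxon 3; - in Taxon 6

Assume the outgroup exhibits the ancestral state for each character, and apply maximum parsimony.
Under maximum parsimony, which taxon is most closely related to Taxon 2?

Taxon 6

Character polarity is set by the outgroup: the derived state is whichever differs from the outgroup's state, so for leaf margin serrate, asymmetric ears, dorsal spines the derived state is '-', and for the remaining characters it is '+'.
leaf margin serrate: derived state '-' in Taxon 3 only — an autapomorphy, so it tells us nothing about relationships among taxa.
gular pouch: derived state '+' in Taxon 3 and Taxon 7 only — synapomorphy for {Taxon 3, Taxon 7}.
asymmetric ears (derived state '-') is shared by Taxon 2 and Taxon 6 — a synapomorphy uniting that clade.
caudal autotomy groups Taxon 2 and Taxon 7, which is incompatible with the clades supported by the remaining characters; treating it as convergent (homoplasy) costs fewer steps than any alternative tree.
dorsal spines (derived state '-') is unique to Taxon 6 (autapomorphy; uninformative for grouping).
Most parsimonious ingroup topology: ((Taxon 6,Taxon 2),(Taxon 7,Taxon 3)).
Taxon 2 and Taxon 6 form a cherry on this tree, so they are sister taxa.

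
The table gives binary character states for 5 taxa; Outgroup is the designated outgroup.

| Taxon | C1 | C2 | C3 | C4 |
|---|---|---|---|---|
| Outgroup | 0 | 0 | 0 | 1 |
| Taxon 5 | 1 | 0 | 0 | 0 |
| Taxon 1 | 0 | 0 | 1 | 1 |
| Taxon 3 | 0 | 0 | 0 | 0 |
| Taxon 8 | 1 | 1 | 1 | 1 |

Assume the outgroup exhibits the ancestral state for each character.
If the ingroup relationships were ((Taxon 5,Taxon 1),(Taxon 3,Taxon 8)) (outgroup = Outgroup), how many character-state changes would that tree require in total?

7

Map each character onto ((Taxon 5,Taxon 1),(Taxon 3,Taxon 8)) (rooted by Outgroup) and count the minimum state changes it requires (Fitch parsimony):
C1: 2; C2: 1; C3: 2; C4: 2.
Total tree length = 7.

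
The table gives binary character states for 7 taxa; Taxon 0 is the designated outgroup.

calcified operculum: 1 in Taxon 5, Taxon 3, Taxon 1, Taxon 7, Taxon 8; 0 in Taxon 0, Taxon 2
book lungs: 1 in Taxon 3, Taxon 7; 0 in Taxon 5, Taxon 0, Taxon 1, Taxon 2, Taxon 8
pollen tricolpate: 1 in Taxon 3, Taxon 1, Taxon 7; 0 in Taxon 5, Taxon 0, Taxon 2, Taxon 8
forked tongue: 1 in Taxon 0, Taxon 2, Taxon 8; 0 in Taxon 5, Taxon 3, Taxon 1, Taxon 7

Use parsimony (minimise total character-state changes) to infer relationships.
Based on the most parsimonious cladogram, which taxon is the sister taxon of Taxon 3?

Taxon 7

Character polarity is set by the outgroup: the derived state is whichever differs from the outgroup's state, so for forked tongue the derived state is '0', and for the remaining characters it is '1'.
calcified operculum: derived state '1' in Taxon 1, Taxon 3, Taxon 5, Taxon 7, and Taxon 8 only — synapomorphy for {Taxon 1, Taxon 3, Taxon 5, Taxon 7, Taxon 8}.
book lungs: derived state '1' in Taxon 3 and Taxon 7 only — synapomorphy for {Taxon 3, Taxon 7}.
pollen tricolpate (derived state '1') is shared by Taxon 1, Taxon 3, and Taxon 7 — a synapomorphy uniting that clade.
forked tongue: derived state '0' in Taxon 1, Taxon 3, Taxon 5, and Taxon 7 only — synapomorphy for {Taxon 1, Taxon 3, Taxon 5, Taxon 7}.
Most parsimonious ingroup topology: ((Taxon 8,(((Taxon 7,Taxon 3),Taxon 1),Taxon 5)),Taxon 2).
Taxon 3 and Taxon 7 form a cherry on this tree, so they are sister taxa.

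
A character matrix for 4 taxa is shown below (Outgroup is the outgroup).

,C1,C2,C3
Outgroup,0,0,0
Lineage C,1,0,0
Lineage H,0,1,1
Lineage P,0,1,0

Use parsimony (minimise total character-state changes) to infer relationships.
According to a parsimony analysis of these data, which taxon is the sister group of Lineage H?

The outgroup has state '0' for every character, so '1' is the derived state throughout.
C1 (derived state '1') is unique to Lineage C (autapomorphy; uninformative for grouping).
C2 (derived state '1') is shared by Lineage H and Lineage P — a synapomorphy uniting that clade.
C3: derived state '1' in Lineage H only — an autapomorphy, so it tells us nothing about relationships among taxa.
Most parsimonious ingroup topology: (Lineage C,(Lineage H,Lineage P)).
Lineage H and Lineage P form a cherry on this tree, so they are sister taxa.

Lineage P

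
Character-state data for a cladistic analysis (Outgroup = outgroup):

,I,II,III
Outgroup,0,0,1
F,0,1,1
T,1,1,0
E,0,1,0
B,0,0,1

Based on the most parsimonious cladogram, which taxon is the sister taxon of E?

Character polarity is set by the outgroup: the derived state is whichever differs from the outgroup's state, so for III the derived state is '0', and for the remaining characters it is '1'.
I: derived state '1' in T only — an autapomorphy, so it tells us nothing about relationships among taxa.
II: derived state '1' in E, F, and T only — synapomorphy for {E, F, T}.
III: derived state '0' in E and T only — synapomorphy for {E, T}.
Most parsimonious ingroup topology: ((F,(T,E)),B).
E and T form a cherry on this tree, so they are sister taxa.

T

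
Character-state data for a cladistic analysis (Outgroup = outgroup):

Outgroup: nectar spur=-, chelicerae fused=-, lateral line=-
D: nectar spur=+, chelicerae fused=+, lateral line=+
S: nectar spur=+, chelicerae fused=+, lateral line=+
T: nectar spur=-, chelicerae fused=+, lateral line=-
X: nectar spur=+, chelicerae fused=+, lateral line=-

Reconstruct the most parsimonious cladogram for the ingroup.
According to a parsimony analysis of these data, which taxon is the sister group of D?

S

The outgroup has state '-' for every character, so '+' is the derived state throughout.
nectar spur (derived state '+') is shared by D, S, and X — a synapomorphy uniting that clade.
All ingroup taxa share the derived state '+' for chelicerae fused; it defines the ingroup but does not resolve relationships within it.
Only D and S show the derived state '+' for lateral line, supporting them as a clade.
Most parsimonious ingroup topology: (((D,S),X),T).
D and S form a cherry on this tree, so they are sister taxa.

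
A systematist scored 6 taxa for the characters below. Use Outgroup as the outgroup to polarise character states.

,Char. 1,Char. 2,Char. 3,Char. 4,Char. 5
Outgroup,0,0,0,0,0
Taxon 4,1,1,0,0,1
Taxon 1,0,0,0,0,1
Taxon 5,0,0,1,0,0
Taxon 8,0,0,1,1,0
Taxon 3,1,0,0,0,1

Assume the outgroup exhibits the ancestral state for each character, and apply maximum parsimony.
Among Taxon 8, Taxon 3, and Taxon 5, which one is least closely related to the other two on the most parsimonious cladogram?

The outgroup has state '0' for every character, so '1' is the derived state throughout.
Char. 1 (derived state '1') is shared by Taxon 3 and Taxon 4 — a synapomorphy uniting that clade.
Char. 2: derived state '1' in Taxon 4 only — an autapomorphy, so it tells us nothing about relationships among taxa.
Char. 3: derived state '1' in Taxon 5 and Taxon 8 only — synapomorphy for {Taxon 5, Taxon 8}.
Char. 4: derived state '1' in Taxon 8 only — an autapomorphy, so it tells us nothing about relationships among taxa.
Char. 5: derived state '1' in Taxon 1, Taxon 3, and Taxon 4 only — synapomorphy for {Taxon 1, Taxon 3, Taxon 4}.
Most parsimonious ingroup topology: (((Taxon 4,Taxon 3),Taxon 1),(Taxon 5,Taxon 8)).
Taxon 8 and Taxon 5 share a more recent common ancestor with each other than either does with Taxon 3, so Taxon 3 is the least closely related of the three.

Taxon 3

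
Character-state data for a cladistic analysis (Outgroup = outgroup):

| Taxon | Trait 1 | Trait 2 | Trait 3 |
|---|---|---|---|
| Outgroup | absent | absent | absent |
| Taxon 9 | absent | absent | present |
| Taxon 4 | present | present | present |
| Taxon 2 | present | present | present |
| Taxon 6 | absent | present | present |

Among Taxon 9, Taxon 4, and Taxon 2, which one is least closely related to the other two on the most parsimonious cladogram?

The outgroup has state 'absent' for every character, so 'present' is the derived state throughout.
Trait 1: derived state 'present' in Taxon 2 and Taxon 4 only — synapomorphy for {Taxon 2, Taxon 4}.
Trait 2: derived state 'present' in Taxon 2, Taxon 4, and Taxon 6 only — synapomorphy for {Taxon 2, Taxon 4, Taxon 6}.
Trait 3 (derived state 'present') is shared by all ingroup taxa — unites the whole ingroup.
Most parsimonious ingroup topology: (((Taxon 4,Taxon 2),Taxon 6),Taxon 9).
Taxon 2 and Taxon 4 share a more recent common ancestor with each other than either does with Taxon 9, so Taxon 9 is the least closely related of the three.

Taxon 9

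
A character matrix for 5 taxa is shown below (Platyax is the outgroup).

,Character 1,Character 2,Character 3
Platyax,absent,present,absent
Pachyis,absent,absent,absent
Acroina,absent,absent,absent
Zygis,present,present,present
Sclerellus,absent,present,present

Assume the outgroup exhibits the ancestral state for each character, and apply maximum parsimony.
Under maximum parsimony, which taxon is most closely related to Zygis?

Character polarity is set by the outgroup: the derived state is whichever differs from the outgroup's state, so for Character 2 the derived state is 'absent', and for the remaining characters it is 'present'.
Character 1: derived state 'present' in Zygis only — an autapomorphy, so it tells us nothing about relationships among taxa.
Character 2: derived state 'absent' in Acroina and Pachyis only — synapomorphy for {Acroina, Pachyis}.
Character 3 (derived state 'present') is shared by Sclerellus and Zygis — a synapomorphy uniting that clade.
Most parsimonious ingroup topology: ((Pachyis,Acroina),(Zygis,Sclerellus)).
Zygis and Sclerellus form a cherry on this tree, so they are sister taxa.

Sclerellus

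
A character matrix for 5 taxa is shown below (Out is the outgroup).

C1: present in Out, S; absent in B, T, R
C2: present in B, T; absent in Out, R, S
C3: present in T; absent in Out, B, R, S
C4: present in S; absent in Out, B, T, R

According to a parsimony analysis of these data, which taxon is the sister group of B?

T

Character polarity is set by the outgroup: the derived state is whichever differs from the outgroup's state, so for C1 the derived state is 'absent', and for the remaining characters it is 'present'.
C1 (derived state 'absent') is shared by B, R, and T — a synapomorphy uniting that clade.
Only B and T show the derived state 'present' for C2, supporting them as a clade.
C3 (derived state 'present') is unique to T (autapomorphy; uninformative for grouping).
C4: derived state 'present' in S only — an autapomorphy, so it tells us nothing about relationships among taxa.
Most parsimonious ingroup topology: (((B,T),R),S).
B and T form a cherry on this tree, so they are sister taxa.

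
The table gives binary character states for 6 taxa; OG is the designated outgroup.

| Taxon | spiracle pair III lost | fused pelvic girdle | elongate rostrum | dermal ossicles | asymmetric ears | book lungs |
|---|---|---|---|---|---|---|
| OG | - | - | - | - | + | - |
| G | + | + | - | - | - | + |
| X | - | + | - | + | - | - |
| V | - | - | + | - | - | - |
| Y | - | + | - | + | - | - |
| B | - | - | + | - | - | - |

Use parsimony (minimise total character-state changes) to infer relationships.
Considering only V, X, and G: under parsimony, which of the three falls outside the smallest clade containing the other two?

Character polarity is set by the outgroup: the derived state is whichever differs from the outgroup's state, so for asymmetric ears the derived state is '-', and for the remaining characters it is '+'.
spiracle pair III lost: derived state '+' in G only — an autapomorphy, so it tells us nothing about relationships among taxa.
Only G, X, and Y show the derived state '+' for fused pelvic girdle, supporting them as a clade.
elongate rostrum (derived state '+') is shared by B and V — a synapomorphy uniting that clade.
Only X and Y show the derived state '+' for dermal ossicles, supporting them as a clade.
All ingroup taxa share the derived state '-' for asymmetric ears; it defines the ingroup but does not resolve relationships within it.
book lungs: derived state '+' in G only — an autapomorphy, so it tells us nothing about relationships among taxa.
Most parsimonious ingroup topology: ((G,(X,Y)),(V,B)).
X and G share a more recent common ancestor with each other than either does with V, so V is the least closely related of the three.

V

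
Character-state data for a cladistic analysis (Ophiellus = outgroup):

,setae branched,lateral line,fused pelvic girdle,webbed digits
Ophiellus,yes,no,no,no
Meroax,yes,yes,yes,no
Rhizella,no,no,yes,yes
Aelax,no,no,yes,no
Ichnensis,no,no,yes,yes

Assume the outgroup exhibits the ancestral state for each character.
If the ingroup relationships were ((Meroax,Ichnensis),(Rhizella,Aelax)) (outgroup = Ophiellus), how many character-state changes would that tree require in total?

6

Map each character onto ((Meroax,Ichnensis),(Rhizella,Aelax)) (rooted by Ophiellus) and count the minimum state changes it requires (Fitch parsimony):
setae branched: 2; lateral line: 1; fused pelvic girdle: 1; webbed digits: 2.
Total tree length = 6.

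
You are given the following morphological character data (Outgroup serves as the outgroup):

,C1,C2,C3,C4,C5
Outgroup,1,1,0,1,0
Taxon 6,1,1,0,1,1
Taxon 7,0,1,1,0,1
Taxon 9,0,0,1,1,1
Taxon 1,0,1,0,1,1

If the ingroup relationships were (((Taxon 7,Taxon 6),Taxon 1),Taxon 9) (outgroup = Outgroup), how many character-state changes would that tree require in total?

Map each character onto (((Taxon 7,Taxon 6),Taxon 1),Taxon 9) (rooted by Outgroup) and count the minimum state changes it requires (Fitch parsimony):
C1: 2; C2: 1; C3: 2; C4: 1; C5: 1.
Total tree length = 7.

7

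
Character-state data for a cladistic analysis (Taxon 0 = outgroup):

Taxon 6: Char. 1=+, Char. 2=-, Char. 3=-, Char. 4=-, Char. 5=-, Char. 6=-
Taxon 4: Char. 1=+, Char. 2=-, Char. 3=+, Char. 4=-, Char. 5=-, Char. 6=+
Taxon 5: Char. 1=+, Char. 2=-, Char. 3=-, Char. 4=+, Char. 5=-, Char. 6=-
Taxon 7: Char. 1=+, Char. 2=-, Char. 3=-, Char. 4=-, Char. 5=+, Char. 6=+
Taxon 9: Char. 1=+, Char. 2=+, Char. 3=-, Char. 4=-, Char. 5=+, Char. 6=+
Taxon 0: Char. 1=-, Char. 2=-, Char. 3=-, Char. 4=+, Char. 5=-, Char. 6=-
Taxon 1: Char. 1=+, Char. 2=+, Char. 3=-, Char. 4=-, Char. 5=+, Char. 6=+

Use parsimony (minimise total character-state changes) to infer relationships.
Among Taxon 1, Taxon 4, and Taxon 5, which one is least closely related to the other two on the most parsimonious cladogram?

Taxon 5

Character polarity is set by the outgroup: the derived state is whichever differs from the outgroup's state, so for Char. 4 the derived state is '-', and for the remaining characters it is '+'.
All ingroup taxa share the derived state '+' for Char. 1; it defines the ingroup but does not resolve relationships within it.
Char. 2: derived state '+' in Taxon 1 and Taxon 9 only — synapomorphy for {Taxon 1, Taxon 9}.
Char. 3: derived state '+' in Taxon 4 only — an autapomorphy, so it tells us nothing about relationships among taxa.
Only Taxon 1, Taxon 4, Taxon 6, Taxon 7, and Taxon 9 show the derived state '-' for Char. 4, supporting them as a clade.
Char. 5: derived state '+' in Taxon 1, Taxon 7, and Taxon 9 only — synapomorphy for {Taxon 1, Taxon 7, Taxon 9}.
Only Taxon 1, Taxon 4, Taxon 7, and Taxon 9 show the derived state '+' for Char. 6, supporting them as a clade.
Most parsimonious ingroup topology: (((Taxon 4,(Taxon 7,(Taxon 1,Taxon 9))),Taxon 6),Taxon 5).
Taxon 4 and Taxon 1 share a more recent common ancestor with each other than either does with Taxon 5, so Taxon 5 is the least closely related of the three.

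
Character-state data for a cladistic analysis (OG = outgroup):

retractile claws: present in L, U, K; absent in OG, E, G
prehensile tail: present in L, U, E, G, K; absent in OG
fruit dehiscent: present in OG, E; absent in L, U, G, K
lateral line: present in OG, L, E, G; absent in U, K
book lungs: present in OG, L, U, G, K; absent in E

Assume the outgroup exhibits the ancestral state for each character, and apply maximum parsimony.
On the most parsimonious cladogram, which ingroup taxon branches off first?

E

Character polarity is set by the outgroup: the derived state is whichever differs from the outgroup's state, so for fruit dehiscent, lateral line, book lungs the derived state is 'absent', and for the remaining characters it is 'present'.
Only K, L, and U show the derived state 'present' for retractile claws, supporting them as a clade.
prehensile tail (derived state 'present') is shared by all ingroup taxa — unites the whole ingroup.
fruit dehiscent (derived state 'absent') is shared by G, K, L, and U — a synapomorphy uniting that clade.
Only K and U show the derived state 'absent' for lateral line, supporting them as a clade.
book lungs: derived state 'absent' in E only — an autapomorphy, so it tells us nothing about relationships among taxa.
Most parsimonious ingroup topology: (((L,(U,K)),G),E).
E is sister to the clade containing all other ingroup taxa, so it is the earliest-diverging (most basal) ingroup lineage.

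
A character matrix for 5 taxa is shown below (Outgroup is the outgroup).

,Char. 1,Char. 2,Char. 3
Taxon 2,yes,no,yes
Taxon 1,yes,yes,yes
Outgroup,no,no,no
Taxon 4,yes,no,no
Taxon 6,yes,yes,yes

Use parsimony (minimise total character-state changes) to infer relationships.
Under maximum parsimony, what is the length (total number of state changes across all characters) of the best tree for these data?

The outgroup has state 'no' for every character, so 'yes' is the derived state throughout.
Char. 1 (derived state 'yes') is shared by all ingroup taxa — unites the whole ingroup.
Char. 2: derived state 'yes' in Taxon 1 and Taxon 6 only — synapomorphy for {Taxon 1, Taxon 6}.
Only Taxon 1, Taxon 2, and Taxon 6 show the derived state 'yes' for Char. 3, supporting them as a clade.
Most parsimonious ingroup topology: (((Taxon 6,Taxon 1),Taxon 2),Taxon 4).
Changes per character on this tree: Char. 1: 1; Char. 2: 1; Char. 3: 1.
Total = 3.

3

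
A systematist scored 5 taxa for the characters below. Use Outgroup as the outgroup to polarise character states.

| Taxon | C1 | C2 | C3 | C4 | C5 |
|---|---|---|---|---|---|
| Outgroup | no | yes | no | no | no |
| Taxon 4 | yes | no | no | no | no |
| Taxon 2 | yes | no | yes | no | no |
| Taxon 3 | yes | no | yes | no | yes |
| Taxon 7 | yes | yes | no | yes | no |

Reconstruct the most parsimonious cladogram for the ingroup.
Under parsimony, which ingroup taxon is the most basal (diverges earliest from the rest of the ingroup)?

Taxon 7

Character polarity is set by the outgroup: the derived state is whichever differs from the outgroup's state, so for C2 the derived state is 'no', and for the remaining characters it is 'yes'.
C1 (derived state 'yes') is shared by all ingroup taxa — unites the whole ingroup.
C2: derived state 'no' in Taxon 2, Taxon 3, and Taxon 4 only — synapomorphy for {Taxon 2, Taxon 3, Taxon 4}.
Only Taxon 2 and Taxon 3 show the derived state 'yes' for C3, supporting them as a clade.
C4 (derived state 'yes') is unique to Taxon 7 (autapomorphy; uninformative for grouping).
C5 (derived state 'yes') is unique to Taxon 3 (autapomorphy; uninformative for grouping).
Most parsimonious ingroup topology: (((Taxon 3,Taxon 2),Taxon 4),Taxon 7).
Taxon 7 is sister to the clade containing all other ingroup taxa, so it is the earliest-diverging (most basal) ingroup lineage.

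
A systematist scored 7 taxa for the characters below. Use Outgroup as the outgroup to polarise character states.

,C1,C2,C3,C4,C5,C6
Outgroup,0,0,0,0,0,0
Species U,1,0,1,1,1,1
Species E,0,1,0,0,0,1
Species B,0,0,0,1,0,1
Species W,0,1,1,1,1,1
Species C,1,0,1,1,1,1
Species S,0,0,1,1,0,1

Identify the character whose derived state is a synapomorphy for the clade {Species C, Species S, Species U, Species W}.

C3

The outgroup has state '0' for every character, so '1' is the derived state throughout.
Only Species C and Species U show the derived state '1' for C1, supporting them as a clade.
C2 (state '1') occurs in Species E and Species W but conflicts with the nesting implied by the other characters — most parsimoniously interpreted as homoplasy.
Only Species C, Species S, Species U, and Species W show the derived state '1' for C3, supporting them as a clade.
C4 (derived state '1') is shared by Species B, Species C, Species S, Species U, and Species W — a synapomorphy uniting that clade.
C5 (derived state '1') is shared by Species C, Species U, and Species W — a synapomorphy uniting that clade.
All ingroup taxa share the derived state '1' for C6; it defines the ingroup but does not resolve relationships within it.
Most parsimonious ingroup topology: (((((Species U,Species C),Species W),Species S),Species B),Species E).
The clade {Species C, Species S, Species U, Species W} is supported by C3: its derived state '1' occurs in exactly those taxa and in no other taxon (including the outgroup).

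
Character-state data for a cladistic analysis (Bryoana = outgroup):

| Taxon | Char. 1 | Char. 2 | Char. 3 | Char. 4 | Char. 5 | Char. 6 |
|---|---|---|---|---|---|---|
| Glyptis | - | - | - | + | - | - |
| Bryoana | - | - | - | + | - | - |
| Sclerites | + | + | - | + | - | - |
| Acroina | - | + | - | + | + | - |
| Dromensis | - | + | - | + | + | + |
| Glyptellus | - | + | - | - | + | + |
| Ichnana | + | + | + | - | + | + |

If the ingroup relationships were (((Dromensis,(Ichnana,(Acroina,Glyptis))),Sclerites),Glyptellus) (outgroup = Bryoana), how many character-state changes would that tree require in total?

13

Map each character onto (((Dromensis,(Ichnana,(Acroina,Glyptis))),Sclerites),Glyptellus) (rooted by Bryoana) and count the minimum state changes it requires (Fitch parsimony):
Char. 1: 2; Char. 2: 2; Char. 3: 1; Char. 4: 2; Char. 5: 3; Char. 6: 3.
Total tree length = 13.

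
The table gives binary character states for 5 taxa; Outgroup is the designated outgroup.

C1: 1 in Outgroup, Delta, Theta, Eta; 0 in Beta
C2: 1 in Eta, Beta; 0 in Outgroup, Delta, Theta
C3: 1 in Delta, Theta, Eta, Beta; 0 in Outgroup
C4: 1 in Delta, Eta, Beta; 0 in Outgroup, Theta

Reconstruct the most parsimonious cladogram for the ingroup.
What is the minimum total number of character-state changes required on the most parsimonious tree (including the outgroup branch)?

Character polarity is set by the outgroup: the derived state is whichever differs from the outgroup's state, so for C1 the derived state is '0', and for the remaining characters it is '1'.
C1: derived state '0' in Beta only — an autapomorphy, so it tells us nothing about relationships among taxa.
C2: derived state '1' in Beta and Eta only — synapomorphy for {Beta, Eta}.
C3 (derived state '1') is shared by all ingroup taxa — unites the whole ingroup.
C4: derived state '1' in Beta, Delta, and Eta only — synapomorphy for {Beta, Delta, Eta}.
Most parsimonious ingroup topology: ((Delta,(Eta,Beta)),Theta).
Changes per character on this tree: C1: 1; C2: 1; C3: 1; C4: 1.
Total = 4.

4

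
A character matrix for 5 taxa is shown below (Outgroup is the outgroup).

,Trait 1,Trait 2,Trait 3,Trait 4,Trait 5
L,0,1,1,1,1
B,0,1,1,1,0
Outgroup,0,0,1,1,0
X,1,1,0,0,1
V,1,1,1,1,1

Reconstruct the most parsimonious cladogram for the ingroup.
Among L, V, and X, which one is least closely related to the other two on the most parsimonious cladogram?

Character polarity is set by the outgroup: the derived state is whichever differs from the outgroup's state, so for Trait 3, Trait 4 the derived state is '0', and for the remaining characters it is '1'.
Trait 1: derived state '1' in V and X only — synapomorphy for {V, X}.
All ingroup taxa share the derived state '1' for Trait 2; it defines the ingroup but does not resolve relationships within it.
Trait 3: derived state '0' in X only — an autapomorphy, so it tells us nothing about relationships among taxa.
Trait 4: derived state '0' in X only — an autapomorphy, so it tells us nothing about relationships among taxa.
Trait 5 (derived state '1') is shared by L, V, and X — a synapomorphy uniting that clade.
Most parsimonious ingroup topology: ((L,(X,V)),B).
V and X share a more recent common ancestor with each other than either does with L, so L is the least closely related of the three.

L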